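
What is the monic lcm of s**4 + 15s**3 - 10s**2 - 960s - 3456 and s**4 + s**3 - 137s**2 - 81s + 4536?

s**6 - s**5 - 187s**4 + 145s**3 + 11274s**2 - 5184s - 217728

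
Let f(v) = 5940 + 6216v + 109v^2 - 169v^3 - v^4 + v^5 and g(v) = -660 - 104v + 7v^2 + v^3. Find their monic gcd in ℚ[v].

-660 - 104v + 7v^2 + v^3

Repeated division with remainder:
  v^5 - v^4 - 169v^3 + 109v^2 + 6216v + 5940 = (v^2 - 8v - 9)(v^3 + 7v^2 - 104v - 660) + (0)
The last nonzero remainder v^3 + 7v^2 - 104v - 660 is already monic.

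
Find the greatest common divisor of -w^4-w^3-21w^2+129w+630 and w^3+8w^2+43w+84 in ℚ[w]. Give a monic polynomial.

By polynomial division,
  -w^4-w^3-21w^2+129w+630 = (-w+7)(w^3+8w^2+43w+84) + (-34w^2-88w+42)
  w^3+8w^2+43w+84 = (-(1/34)w-46/289)(-34w^2-88w+42) + ((8736/289)w+26208/289)
  -34w^2-88w+42 = (-(4913/4368)w+289/624)((8736/289)w+26208/289) + (0)
Last nonzero remainder: (8736/289)w+26208/289. Dividing through by 8736/289 gives the monic gcd w+3.

w+3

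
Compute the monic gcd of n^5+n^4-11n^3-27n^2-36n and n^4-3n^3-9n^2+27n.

n^2+3n

Apply the Euclidean algorithm:
  n^5+n^4-11n^3-27n^2-36n = (n+4)(n^4-3n^3-9n^2+27n) + (10n^3-18n^2-144n)
  n^4-3n^3-9n^2+27n = ((1/10)n-3/25)(10n^3-18n^2-144n) + ((81/25)n^2+(243/25)n)
  10n^3-18n^2-144n = ((250/81)n-400/27)((81/25)n^2+(243/25)n) + (0)
Last nonzero remainder: (81/25)n^2+(243/25)n. Dividing through by 81/25 gives the monic gcd n^2+3n.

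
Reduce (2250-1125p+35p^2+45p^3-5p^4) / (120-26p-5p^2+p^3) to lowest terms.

(-75+40p-5p^2)/(-4+p)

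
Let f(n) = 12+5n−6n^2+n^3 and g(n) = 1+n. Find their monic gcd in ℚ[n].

Euclidean algorithm in ℚ[n]:
  n^3−6n^2+5n+12 = (n^2−7n+12)(n+1) + (0)
The last nonzero remainder n+1 is already monic.

1+n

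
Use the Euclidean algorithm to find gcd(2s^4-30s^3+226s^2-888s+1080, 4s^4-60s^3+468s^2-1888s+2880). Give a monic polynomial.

s^2-7s+45

Apply the Euclidean algorithm:
  2s^4-30s^3+226s^2-888s+1080 = (1/2)(4s^4-60s^3+468s^2-1888s+2880) + (-8s^2+56s-360)
  4s^4-60s^3+468s^2-1888s+2880 = (-(1/2)s^2+4s-8)(-8s^2+56s-360) + (0)
Last nonzero remainder: -8s^2+56s-360. Dividing through by -8 gives the monic gcd s^2-7s+45.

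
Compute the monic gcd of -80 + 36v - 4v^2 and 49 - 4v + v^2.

Euclidean algorithm in ℚ[v]:
  -4v^2 + 36v - 80 = (-4)(v^2 - 4v + 49) + (20v + 116)
  v^2 - 4v + 49 = ((1/20)v - 49/100)(20v + 116) + (2646/25)
  20v + 116 = ((250/1323)v + 1450/1323)(2646/25) + (0)
The last nonzero remainder is the constant 2646/25, so the polynomials are coprime and gcd = 1.

1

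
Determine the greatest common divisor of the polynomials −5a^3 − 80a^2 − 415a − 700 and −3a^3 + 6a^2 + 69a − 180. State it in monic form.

a + 5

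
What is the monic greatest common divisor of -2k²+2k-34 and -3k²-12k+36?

1

Apply the Euclidean algorithm:
  -2k²+2k-34 = (2/3)(-3k²-12k+36) + (10k-58)
  -3k²-12k+36 = (-(3/10)k-147/50)(10k-58) + (-3363/25)
  10k-58 = (-(250/3363)k+1450/3363)(-3363/25) + (0)
The last nonzero remainder is the constant -3363/25, so the polynomials are coprime and gcd = 1.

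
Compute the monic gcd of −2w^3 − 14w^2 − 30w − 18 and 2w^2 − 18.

By polynomial division,
  −2w^3 − 14w^2 − 30w − 18 = (−w − 7)(2w^2 − 18) + (−48w − 144)
  2w^2 − 18 = (−(1/24)w + 1/8)(−48w − 144) + (0)
Last nonzero remainder: −48w − 144. Dividing through by −48 gives the monic gcd w + 3.

w + 3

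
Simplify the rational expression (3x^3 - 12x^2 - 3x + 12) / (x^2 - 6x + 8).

(3x^2 - 3)/(x - 2)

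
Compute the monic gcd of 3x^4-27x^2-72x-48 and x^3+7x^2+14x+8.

x+1

Apply the Euclidean algorithm:
  3x^4-27x^2-72x-48 = (3x-21)(x^3+7x^2+14x+8) + (78x^2+198x+120)
  x^3+7x^2+14x+8 = ((1/78)x+29/507)(78x^2+198x+120) + ((192/169)x+192/169)
  78x^2+198x+120 = ((2197/32)x+845/8)((192/169)x+192/169) + (0)
Last nonzero remainder: (192/169)x+192/169. Dividing through by 192/169 gives the monic gcd x+1.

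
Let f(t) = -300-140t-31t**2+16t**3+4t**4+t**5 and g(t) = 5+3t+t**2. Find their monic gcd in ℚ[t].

By polynomial division,
  t**5+4t**4+16t**3-31t**2-140t-300 = (t**3+t**2+8t-60)(t**2+3t+5) + (0)
The last nonzero remainder t**2+3t+5 is already monic.

5+3t+t**2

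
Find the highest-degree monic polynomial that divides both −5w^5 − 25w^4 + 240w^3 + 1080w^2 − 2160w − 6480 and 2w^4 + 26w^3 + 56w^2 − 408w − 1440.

Apply the Euclidean algorithm:
  −5w^5 − 25w^4 + 240w^3 + 1080w^2 − 2160w − 6480 = (−(5/2)w + 20)(2w^4 + 26w^3 + 56w^2 − 408w − 1440) + (−140w^3 − 1060w^2 + 2400w + 22320)
  2w^4 + 26w^3 + 56w^2 − 408w − 1440 = (−(1/70)w − 19/245)(−140w^3 − 1060w^2 + 2400w + 22320) + ((396/49)w^2 + (4752/49)w + 14256/49)
  −140w^3 − 1060w^2 + 2400w + 22320 = (−(1715/99)w + 7595/99)((396/49)w^2 + (4752/49)w + 14256/49) + (0)
Last nonzero remainder: (396/49)w^2 + (4752/49)w + 14256/49. Dividing through by 396/49 gives the monic gcd w^2 + 12w + 36.

w^2 + 12w + 36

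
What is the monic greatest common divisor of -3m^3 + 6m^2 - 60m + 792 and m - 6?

m - 6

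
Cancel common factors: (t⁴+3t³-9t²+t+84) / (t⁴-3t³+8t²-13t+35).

(t²+7t+12)/(t²+t+5)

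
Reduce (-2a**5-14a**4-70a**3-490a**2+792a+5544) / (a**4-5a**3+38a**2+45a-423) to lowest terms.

By polynomial division,
  -2a**5-14a**4-70a**3-490a**2+792a+5544 = (-2a-24)(a**4-5a**3+38a**2+45a-423) + (-114a**3+512a**2+1026a-4608)
  a**4-5a**3+38a**2+45a-423 = (-(1/114)a+29/6498)(-114a**3+512a**2+1026a-4608) + ((145279/3249)a**2-145279/361)
  -114a**3+512a**2+1026a-4608 = (-(370386/145279)a+1663488/145279)((145279/3249)a**2-145279/361) + (0)
Last nonzero remainder: (145279/3249)a**2-145279/361. Dividing through by 145279/3249 gives the monic gcd a**2-9.
Cancel a**2-9 from numerator and denominator to get the reduced form.

(-2a**3-14a**2-88a-616)/(a**2-5a+47)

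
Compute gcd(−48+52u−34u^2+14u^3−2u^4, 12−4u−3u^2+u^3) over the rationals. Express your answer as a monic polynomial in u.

−2+u

Euclidean algorithm in ℚ[u]:
  −2u^4+14u^3−34u^2+52u−48 = (−2u+8)(u^3−3u^2−4u+12) + (−18u^2+108u−144)
  u^3−3u^2−4u+12 = (−(1/18)u−1/6)(−18u^2+108u−144) + (6u−12)
  −18u^2+108u−144 = (−3u+12)(6u−12) + (0)
Last nonzero remainder: 6u−12. Dividing through by 6 gives the monic gcd u−2.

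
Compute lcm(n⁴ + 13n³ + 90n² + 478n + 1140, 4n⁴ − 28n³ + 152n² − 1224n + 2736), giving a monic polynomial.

n⁶ + 4n⁵ − 9n⁴ − 98n³ − 1542n² − 1656n + 20520

By polynomial division,
  n⁴ + 13n³ + 90n² + 478n + 1140 = (1/4)(4n⁴ − 28n³ + 152n² − 1224n + 2736) + (20n³ + 52n² + 784n + 456)
  4n⁴ − 28n³ + 152n² − 1224n + 2736 = ((1/5)n − 48/25)(20n³ + 52n² + 784n + 456) + ((2376/25)n² + (4752/25)n + 90288/25)
  20n³ + 52n² + 784n + 456 = ((125/594)n + 25/198)((2376/25)n² + (4752/25)n + 90288/25) + (0)
Last nonzero remainder: (2376/25)n² + (4752/25)n + 90288/25. Dividing through by 2376/25 gives the monic gcd n² + 2n + 38.
Then lcm(f, g) = f·g / gcd(f, g); expanding and making the result monic gives the answer.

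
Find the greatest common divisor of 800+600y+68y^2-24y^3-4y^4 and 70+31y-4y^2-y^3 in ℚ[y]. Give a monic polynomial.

-10-3y+y^2

Repeated division with remainder:
  -4y^4-24y^3+68y^2+600y+800 = (4y+8)(-y^3-4y^2+31y+70) + (-24y^2+72y+240)
  -y^3-4y^2+31y+70 = ((1/24)y+7/24)(-24y^2+72y+240) + (0)
Last nonzero remainder: -24y^2+72y+240. Dividing through by -24 gives the monic gcd y^2-3y-10.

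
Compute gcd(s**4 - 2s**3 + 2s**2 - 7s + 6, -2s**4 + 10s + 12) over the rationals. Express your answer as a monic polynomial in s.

Apply the Euclidean algorithm:
  s**4 - 2s**3 + 2s**2 - 7s + 6 = (-1/2)(-2s**4 + 10s + 12) + (-2s**3 + 2s**2 - 2s + 12)
  -2s**4 + 10s + 12 = (s + 1)(-2s**3 + 2s**2 - 2s + 12) + (0)
Last nonzero remainder: -2s**3 + 2s**2 - 2s + 12. Dividing through by -2 gives the monic gcd s**3 - s**2 + s - 6.

s**3 - s**2 + s - 6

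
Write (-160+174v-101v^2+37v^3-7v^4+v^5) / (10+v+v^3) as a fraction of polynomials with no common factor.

Repeated division with remainder:
  v^5-7v^4+37v^3-101v^2+174v-160 = (v^2-7v+36)(v^3+v+10) + (-104v^2+208v-520)
  v^3+v+10 = (-(1/104)v-1/52)(-104v^2+208v-520) + (0)
Last nonzero remainder: -104v^2+208v-520. Dividing through by -104 gives the monic gcd v^2-2v+5.
Cancel v^2-2v+5 from numerator and denominator to get the reduced form.

(-32+22v-5v^2+v^3)/(2+v)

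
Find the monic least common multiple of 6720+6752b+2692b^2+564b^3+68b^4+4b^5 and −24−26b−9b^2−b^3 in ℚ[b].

3360+5056b+3034b^2+955b^3+175b^4+19b^5+b^6

Repeated division with remainder:
  4b^5+68b^4+564b^3+2692b^2+6752b+6720 = (−4b^2−32b−172)(−b^3−9b^2−26b−24) + (216b^2+1512b+2592)
  −b^3−9b^2−26b−24 = (−(1/216)b−1/108)(216b^2+1512b+2592) + (0)
Last nonzero remainder: 216b^2+1512b+2592. Dividing through by 216 gives the monic gcd b^2+7b+12.
Then lcm(f, g) = f·g / gcd(f, g); expanding and making the result monic gives the answer.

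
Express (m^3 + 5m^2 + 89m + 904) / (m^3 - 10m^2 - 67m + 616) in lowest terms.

By polynomial division,
  m^3 + 5m^2 + 89m + 904 = (m^3 - 10m^2 - 67m + 616) + (15m^2 + 156m + 288)
  m^3 - 10m^2 - 67m + 616 = ((1/15)m - 34/25)(15m^2 + 156m + 288) + ((3149/25)m + 25192/25)
  15m^2 + 156m + 288 = ((375/3149)m + 900/3149)((3149/25)m + 25192/25) + (0)
Last nonzero remainder: (3149/25)m + 25192/25. Dividing through by 3149/25 gives the monic gcd m + 8.
Cancel m + 8 from numerator and denominator to get the reduced form.

(m^2 - 3m + 113)/(m^2 - 18m + 77)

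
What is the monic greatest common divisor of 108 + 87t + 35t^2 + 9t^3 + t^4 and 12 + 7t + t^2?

By polynomial division,
  t^4 + 9t^3 + 35t^2 + 87t + 108 = (t^2 + 2t + 9)(t^2 + 7t + 12) + (0)
The last nonzero remainder t^2 + 7t + 12 is already monic.

12 + 7t + t^2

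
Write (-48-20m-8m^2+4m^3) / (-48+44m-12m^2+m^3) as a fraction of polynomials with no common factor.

(12+8m+4m^2)/(12-8m+m^2)

By polynomial division,
  4m^3-8m^2-20m-48 = (4)(m^3-12m^2+44m-48) + (40m^2-196m+144)
  m^3-12m^2+44m-48 = ((1/40)m-71/400)(40m^2-196m+144) + ((561/100)m-561/25)
  40m^2-196m+144 = ((4000/561)m-1200/187)((561/100)m-561/25) + (0)
Last nonzero remainder: (561/100)m-561/25. Dividing through by 561/100 gives the monic gcd m-4.
Cancel m-4 from numerator and denominator to get the reduced form.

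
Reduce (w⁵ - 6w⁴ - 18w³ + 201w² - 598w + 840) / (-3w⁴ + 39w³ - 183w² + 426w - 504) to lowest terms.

(-w² - w + 30)/(3w - 18)

By polynomial division,
  w⁵ - 6w⁴ - 18w³ + 201w² - 598w + 840 = (-(1/3)w - 7/3)(-3w⁴ + 39w³ - 183w² + 426w - 504) + (12w³ - 84w² + 228w - 336)
  -3w⁴ + 39w³ - 183w² + 426w - 504 = (-(1/4)w + 3/2)(12w³ - 84w² + 228w - 336) + (0)
Last nonzero remainder: 12w³ - 84w² + 228w - 336. Dividing through by 12 gives the monic gcd w³ - 7w² + 19w - 28.
Cancel w³ - 7w² + 19w - 28 from numerator and denominator to get the reduced form.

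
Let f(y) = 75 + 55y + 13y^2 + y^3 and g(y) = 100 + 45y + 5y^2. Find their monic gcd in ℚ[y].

5 + y

Euclidean algorithm in ℚ[y]:
  y^3 + 13y^2 + 55y + 75 = ((1/5)y + 4/5)(5y^2 + 45y + 100) + (-y - 5)
  5y^2 + 45y + 100 = (-5y - 20)(-y - 5) + (0)
Last nonzero remainder: -y - 5. Dividing through by -1 gives the monic gcd y + 5.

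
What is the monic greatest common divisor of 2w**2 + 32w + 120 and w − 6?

1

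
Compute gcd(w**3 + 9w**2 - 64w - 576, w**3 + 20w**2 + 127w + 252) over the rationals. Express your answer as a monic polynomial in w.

w + 9

Repeated division with remainder:
  w**3 + 9w**2 - 64w - 576 = (w**3 + 20w**2 + 127w + 252) + (-11w**2 - 191w - 828)
  w**3 + 20w**2 + 127w + 252 = (-(1/11)w - 29/121)(-11w**2 - 191w - 828) + ((720/121)w + 6480/121)
  -11w**2 - 191w - 828 = (-(1331/720)w - 2783/180)((720/121)w + 6480/121) + (0)
Last nonzero remainder: (720/121)w + 6480/121. Dividing through by 720/121 gives the monic gcd w + 9.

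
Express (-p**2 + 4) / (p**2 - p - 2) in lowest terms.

(-p - 2)/(p + 1)

Euclidean algorithm in ℚ[p]:
  -p**2 + 4 = (-1)(p**2 - p - 2) + (-p + 2)
  p**2 - p - 2 = (-p - 1)(-p + 2) + (0)
Last nonzero remainder: -p + 2. Dividing through by -1 gives the monic gcd p - 2.
Cancel p - 2 from numerator and denominator to get the reduced form.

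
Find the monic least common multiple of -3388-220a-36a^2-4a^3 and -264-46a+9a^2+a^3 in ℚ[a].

Apply the Euclidean algorithm:
  -4a^3-36a^2-220a-3388 = (-4)(a^3+9a^2-46a-264) + (-404a-4444)
  a^3+9a^2-46a-264 = (-(1/404)a^2+(1/202)a+6/101)(-404a-4444) + (0)
Last nonzero remainder: -404a-4444. Dividing through by -404 gives the monic gcd a+11.
Then lcm(f, g) = f·g / gcd(f, g); expanding and making the result monic gives the answer.

-20328-3014a+521a^2+13a^3+7a^4+a^5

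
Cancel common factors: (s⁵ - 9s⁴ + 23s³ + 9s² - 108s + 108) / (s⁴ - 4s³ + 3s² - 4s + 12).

(s³ - 4s² - 3s + 18)/(s² + s + 2)

Euclidean algorithm in ℚ[s]:
  s⁵ - 9s⁴ + 23s³ + 9s² - 108s + 108 = (s - 5)(s⁴ - 4s³ + 3s² - 4s + 12) + (28s² - 140s + 168)
  s⁴ - 4s³ + 3s² - 4s + 12 = ((1/28)s² + (1/28)s + 1/14)(28s² - 140s + 168) + (0)
Last nonzero remainder: 28s² - 140s + 168. Dividing through by 28 gives the monic gcd s² - 5s + 6.
Cancel s² - 5s + 6 from numerator and denominator to get the reduced form.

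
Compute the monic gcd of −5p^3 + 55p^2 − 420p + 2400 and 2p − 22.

1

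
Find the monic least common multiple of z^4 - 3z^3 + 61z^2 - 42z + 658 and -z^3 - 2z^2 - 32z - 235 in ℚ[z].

z^5 + 2z^4 + 46z^3 + 263z^2 + 448z + 3290

Apply the Euclidean algorithm:
  z^4 - 3z^3 + 61z^2 - 42z + 658 = (-z + 5)(-z^3 - 2z^2 - 32z - 235) + (39z^2 - 117z + 1833)
  -z^3 - 2z^2 - 32z - 235 = (-(1/39)z - 5/39)(39z^2 - 117z + 1833) + (0)
Last nonzero remainder: 39z^2 - 117z + 1833. Dividing through by 39 gives the monic gcd z^2 - 3z + 47.
Then lcm(f, g) = f·g / gcd(f, g); expanding and making the result monic gives the answer.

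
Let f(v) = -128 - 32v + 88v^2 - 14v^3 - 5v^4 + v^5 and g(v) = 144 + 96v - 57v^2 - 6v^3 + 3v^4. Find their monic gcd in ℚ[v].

-16 - 16v + v^2 + v^3

Repeated division with remainder:
  v^5 - 5v^4 - 14v^3 + 88v^2 - 32v - 128 = ((1/3)v - 1)(3v^4 - 6v^3 - 57v^2 + 96v + 144) + (-v^3 - v^2 + 16v + 16)
  3v^4 - 6v^3 - 57v^2 + 96v + 144 = (-3v + 9)(-v^3 - v^2 + 16v + 16) + (0)
Last nonzero remainder: -v^3 - v^2 + 16v + 16. Dividing through by -1 gives the monic gcd v^3 + v^2 - 16v - 16.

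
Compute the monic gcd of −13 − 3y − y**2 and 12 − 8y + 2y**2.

By polynomial division,
  −y**2 − 3y − 13 = (−1/2)(2y**2 − 8y + 12) + (−7y − 7)
  2y**2 − 8y + 12 = (−(2/7)y + 10/7)(−7y − 7) + (22)
  −7y − 7 = (−(7/22)y − 7/22)(22) + (0)
The last nonzero remainder is the constant 22, so the polynomials are coprime and gcd = 1.

1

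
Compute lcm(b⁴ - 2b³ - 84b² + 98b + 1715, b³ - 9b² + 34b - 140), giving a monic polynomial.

Apply the Euclidean algorithm:
  b⁴ - 2b³ - 84b² + 98b + 1715 = (b + 7)(b³ - 9b² + 34b - 140) + (-55b² + 2695)
  b³ - 9b² + 34b - 140 = (-(1/55)b + 9/55)(-55b² + 2695) + (83b - 581)
  -55b² + 2695 = (-(55/83)b - 385/83)(83b - 581) + (0)
Last nonzero remainder: 83b - 581. Dividing through by 83 gives the monic gcd b - 7.
Then lcm(f, g) = f·g / gcd(f, g); expanding and making the result monic gives the answer.

b⁶ - 4b⁵ - 60b⁴ + 226b³ - 161b² - 1470b + 34300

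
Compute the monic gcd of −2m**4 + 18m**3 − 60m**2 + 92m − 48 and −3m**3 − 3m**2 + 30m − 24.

By polynomial division,
  −2m**4 + 18m**3 − 60m**2 + 92m − 48 = ((2/3)m − 20/3)(−3m**3 − 3m**2 + 30m − 24) + (−100m**2 + 308m − 208)
  −3m**3 − 3m**2 + 30m − 24 = ((3/100)m + 153/1250)(−100m**2 + 308m − 208) + (−(912/625)m + 912/625)
  −100m**2 + 308m − 208 = ((15625/228)m − 8125/57)(−(912/625)m + 912/625) + (0)
Last nonzero remainder: −(912/625)m + 912/625. Dividing through by −912/625 gives the monic gcd m − 1.

m − 1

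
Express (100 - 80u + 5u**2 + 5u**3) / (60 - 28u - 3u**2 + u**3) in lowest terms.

Apply the Euclidean algorithm:
  5u**3 + 5u**2 - 80u + 100 = (5)(u**3 - 3u**2 - 28u + 60) + (20u**2 + 60u - 200)
  u**3 - 3u**2 - 28u + 60 = ((1/20)u - 3/10)(20u**2 + 60u - 200) + (0)
Last nonzero remainder: 20u**2 + 60u - 200. Dividing through by 20 gives the monic gcd u**2 + 3u - 10.
Cancel u**2 + 3u - 10 from numerator and denominator to get the reduced form.

(-10 + 5u)/(-6 + u)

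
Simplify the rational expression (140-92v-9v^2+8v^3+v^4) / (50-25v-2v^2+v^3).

(-14+5v+v^2)/(-5+v)

Apply the Euclidean algorithm:
  v^4+8v^3-9v^2-92v+140 = (v+10)(v^3-2v^2-25v+50) + (36v^2+108v-360)
  v^3-2v^2-25v+50 = ((1/36)v-5/36)(36v^2+108v-360) + (0)
Last nonzero remainder: 36v^2+108v-360. Dividing through by 36 gives the monic gcd v^2+3v-10.
Cancel v^2+3v-10 from numerator and denominator to get the reduced form.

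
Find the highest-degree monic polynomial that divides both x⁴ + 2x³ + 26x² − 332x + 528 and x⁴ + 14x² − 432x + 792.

Apply the Euclidean algorithm:
  x⁴ + 2x³ + 26x² − 332x + 528 = (x⁴ + 14x² − 432x + 792) + (2x³ + 12x² + 100x − 264)
  x⁴ + 14x² − 432x + 792 = ((1/2)x − 3)(2x³ + 12x² + 100x − 264) + (0)
Last nonzero remainder: 2x³ + 12x² + 100x − 264. Dividing through by 2 gives the monic gcd x³ + 6x² + 50x − 132.

x³ + 6x² + 50x − 132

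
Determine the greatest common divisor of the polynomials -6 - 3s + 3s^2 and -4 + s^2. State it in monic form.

By polynomial division,
  3s^2 - 3s - 6 = (3)(s^2 - 4) + (-3s + 6)
  s^2 - 4 = (-(1/3)s - 2/3)(-3s + 6) + (0)
Last nonzero remainder: -3s + 6. Dividing through by -3 gives the monic gcd s - 2.

-2 + s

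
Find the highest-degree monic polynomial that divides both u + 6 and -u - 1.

1

Apply the Euclidean algorithm:
  u + 6 = (-1)(-u - 1) + (5)
  -u - 1 = (-(1/5)u - 1/5)(5) + (0)
The last nonzero remainder is the constant 5, so the polynomials are coprime and gcd = 1.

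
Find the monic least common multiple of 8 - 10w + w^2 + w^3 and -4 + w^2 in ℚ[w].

Apply the Euclidean algorithm:
  w^3 + w^2 - 10w + 8 = (w + 1)(w^2 - 4) + (-6w + 12)
  w^2 - 4 = (-(1/6)w - 1/3)(-6w + 12) + (0)
Last nonzero remainder: -6w + 12. Dividing through by -6 gives the monic gcd w - 2.
Then lcm(f, g) = f·g / gcd(f, g); expanding and making the result monic gives the answer.

16 - 12w - 8w^2 + 3w^3 + w^4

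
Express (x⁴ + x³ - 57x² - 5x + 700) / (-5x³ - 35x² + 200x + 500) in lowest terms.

(-x³ - 6x² + 27x + 140)/(5x² + 60x + 100)

Apply the Euclidean algorithm:
  x⁴ + x³ - 57x² - 5x + 700 = (-(1/5)x + 6/5)(-5x³ - 35x² + 200x + 500) + (25x² - 145x + 100)
  -5x³ - 35x² + 200x + 500 = (-(1/5)x - 64/25)(25x² - 145x + 100) + (-(756/5)x + 756)
  25x² - 145x + 100 = (-(125/756)x + 25/189)(-(756/5)x + 756) + (0)
Last nonzero remainder: -(756/5)x + 756. Dividing through by -756/5 gives the monic gcd x - 5.
Cancel x - 5 from numerator and denominator to get the reduced form.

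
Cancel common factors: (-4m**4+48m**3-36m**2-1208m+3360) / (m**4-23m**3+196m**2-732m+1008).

(-4m-20)/(m-6)

Repeated division with remainder:
  -4m**4+48m**3-36m**2-1208m+3360 = (-4)(m**4-23m**3+196m**2-732m+1008) + (-44m**3+748m**2-4136m+7392)
  m**4-23m**3+196m**2-732m+1008 = (-(1/44)m+3/22)(-44m**3+748m**2-4136m+7392) + (0)
Last nonzero remainder: -44m**3+748m**2-4136m+7392. Dividing through by -44 gives the monic gcd m**3-17m**2+94m-168.
Cancel m**3-17m**2+94m-168 from numerator and denominator to get the reduced form.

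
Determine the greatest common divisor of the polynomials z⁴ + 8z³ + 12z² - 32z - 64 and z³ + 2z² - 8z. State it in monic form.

Euclidean algorithm in ℚ[z]:
  z⁴ + 8z³ + 12z² - 32z - 64 = (z + 6)(z³ + 2z² - 8z) + (8z² + 16z - 64)
  z³ + 2z² - 8z = ((1/8)z)(8z² + 16z - 64) + (0)
Last nonzero remainder: 8z² + 16z - 64. Dividing through by 8 gives the monic gcd z² + 2z - 8.

z² + 2z - 8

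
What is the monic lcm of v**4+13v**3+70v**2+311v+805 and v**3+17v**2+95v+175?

v**5+18v**4+135v**3+661v**2+2360v+4025

Apply the Euclidean algorithm:
  v**4+13v**3+70v**2+311v+805 = (v-4)(v**3+17v**2+95v+175) + (43v**2+516v+1505)
  v**3+17v**2+95v+175 = ((1/43)v+5/43)(43v**2+516v+1505) + (0)
Last nonzero remainder: 43v**2+516v+1505. Dividing through by 43 gives the monic gcd v**2+12v+35.
Then lcm(f, g) = f·g / gcd(f, g); expanding and making the result monic gives the answer.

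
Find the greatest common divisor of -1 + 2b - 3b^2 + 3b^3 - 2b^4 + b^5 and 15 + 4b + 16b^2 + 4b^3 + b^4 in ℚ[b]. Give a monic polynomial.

Repeated division with remainder:
  b^5 - 2b^4 + 3b^3 - 3b^2 + 2b - 1 = (b - 6)(b^4 + 4b^3 + 16b^2 + 4b + 15) + (11b^3 + 89b^2 + 11b + 89)
  b^4 + 4b^3 + 16b^2 + 4b + 15 = ((1/11)b - 45/121)(11b^3 + 89b^2 + 11b + 89) + ((5820/121)b^2 + 5820/121)
  11b^3 + 89b^2 + 11b + 89 = ((1331/5820)b + 10769/5820)((5820/121)b^2 + 5820/121) + (0)
Last nonzero remainder: (5820/121)b^2 + 5820/121. Dividing through by 5820/121 gives the monic gcd b^2 + 1.

1 + b^2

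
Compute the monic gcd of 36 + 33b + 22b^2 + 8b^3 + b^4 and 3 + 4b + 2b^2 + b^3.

Euclidean algorithm in ℚ[b]:
  b^4 + 8b^3 + 22b^2 + 33b + 36 = (b + 6)(b^3 + 2b^2 + 4b + 3) + (6b^2 + 6b + 18)
  b^3 + 2b^2 + 4b + 3 = ((1/6)b + 1/6)(6b^2 + 6b + 18) + (0)
Last nonzero remainder: 6b^2 + 6b + 18. Dividing through by 6 gives the monic gcd b^2 + b + 3.

3 + b + b^2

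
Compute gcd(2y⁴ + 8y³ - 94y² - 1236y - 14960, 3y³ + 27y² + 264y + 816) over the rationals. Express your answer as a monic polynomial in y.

Euclidean algorithm in ℚ[y]:
  2y⁴ + 8y³ - 94y² - 1236y - 14960 = ((2/3)y - 10/3)(3y³ + 27y² + 264y + 816) + (-180y² - 900y - 12240)
  3y³ + 27y² + 264y + 816 = (-(1/60)y - 1/15)(-180y² - 900y - 12240) + (0)
Last nonzero remainder: -180y² - 900y - 12240. Dividing through by -180 gives the monic gcd y² + 5y + 68.

y² + 5y + 68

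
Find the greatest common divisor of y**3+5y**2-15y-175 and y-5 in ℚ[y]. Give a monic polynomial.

Euclidean algorithm in ℚ[y]:
  y**3+5y**2-15y-175 = (y**2+10y+35)(y-5) + (0)
The last nonzero remainder y-5 is already monic.

y-5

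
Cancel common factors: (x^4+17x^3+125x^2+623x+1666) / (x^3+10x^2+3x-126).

By polynomial division,
  x^4+17x^3+125x^2+623x+1666 = (x+7)(x^3+10x^2+3x-126) + (52x^2+728x+2548)
  x^3+10x^2+3x-126 = ((1/52)x-1/13)(52x^2+728x+2548) + (10x+70)
  52x^2+728x+2548 = ((26/5)x+182/5)(10x+70) + (0)
Last nonzero remainder: 10x+70. Dividing through by 10 gives the monic gcd x+7.
Cancel x+7 from numerator and denominator to get the reduced form.

(x^3+10x^2+55x+238)/(x^2+3x-18)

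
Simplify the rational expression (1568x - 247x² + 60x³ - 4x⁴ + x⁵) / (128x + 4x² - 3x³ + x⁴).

By polynomial division,
  x⁵ - 4x⁴ + 60x³ - 247x² + 1568x = (x - 1)(x⁴ - 3x³ + 4x² + 128x) + (53x³ - 371x² + 1696x)
  x⁴ - 3x³ + 4x² + 128x = ((1/53)x + 4/53)(53x³ - 371x² + 1696x) + (0)
Last nonzero remainder: 53x³ - 371x² + 1696x. Dividing through by 53 gives the monic gcd x³ - 7x² + 32x.
Cancel x³ - 7x² + 32x from numerator and denominator to get the reduced form.

(49 + 3x + x²)/(4 + x)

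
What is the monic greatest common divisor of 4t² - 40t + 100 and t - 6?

Euclidean algorithm in ℚ[t]:
  4t² - 40t + 100 = (4t - 16)(t - 6) + (4)
  t - 6 = ((1/4)t - 3/2)(4) + (0)
The last nonzero remainder is the constant 4, so the polynomials are coprime and gcd = 1.

1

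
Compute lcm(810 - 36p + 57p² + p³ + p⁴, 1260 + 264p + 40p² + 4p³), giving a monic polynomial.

5670 + 558p + 363p² + 64p³ + 8p⁴ + p⁵

By polynomial division,
  p⁴ + p³ + 57p² - 36p + 810 = ((1/4)p - 9/4)(4p³ + 40p² + 264p + 1260) + (81p² + 243p + 3645)
  4p³ + 40p² + 264p + 1260 = ((4/81)p + 28/81)(81p² + 243p + 3645) + (0)
Last nonzero remainder: 81p² + 243p + 3645. Dividing through by 81 gives the monic gcd p² + 3p + 45.
Then lcm(f, g) = f·g / gcd(f, g); expanding and making the result monic gives the answer.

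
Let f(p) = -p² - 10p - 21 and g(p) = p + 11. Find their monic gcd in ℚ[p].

Euclidean algorithm in ℚ[p]:
  -p² - 10p - 21 = (-p + 1)(p + 11) + (-32)
  p + 11 = (-(1/32)p - 11/32)(-32) + (0)
The last nonzero remainder is the constant -32, so the polynomials are coprime and gcd = 1.

1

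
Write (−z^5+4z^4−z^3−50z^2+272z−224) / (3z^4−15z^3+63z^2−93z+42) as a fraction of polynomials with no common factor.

(−z^2+16)/(3z−3)

Apply the Euclidean algorithm:
  −z^5+4z^4−z^3−50z^2+272z−224 = (−(1/3)z−1/3)(3z^4−15z^3+63z^2−93z+42) + (15z^3−60z^2+255z−210)
  3z^4−15z^3+63z^2−93z+42 = ((1/5)z−1/5)(15z^3−60z^2+255z−210) + (0)
Last nonzero remainder: 15z^3−60z^2+255z−210. Dividing through by 15 gives the monic gcd z^3−4z^2+17z−14.
Cancel z^3−4z^2+17z−14 from numerator and denominator to get the reduced form.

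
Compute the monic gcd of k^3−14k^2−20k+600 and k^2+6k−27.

By polynomial division,
  k^3−14k^2−20k+600 = (k−20)(k^2+6k−27) + (127k+60)
  k^2+6k−27 = ((1/127)k+702/16129)(127k+60) + (−477603/16129)
  127k+60 = (−(2048383/477603)k−322580/159201)(−477603/16129) + (0)
The last nonzero remainder is the constant −477603/16129, so the polynomials are coprime and gcd = 1.

1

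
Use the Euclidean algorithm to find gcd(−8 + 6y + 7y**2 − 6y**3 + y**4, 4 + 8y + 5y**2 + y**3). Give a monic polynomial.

Repeated division with remainder:
  y**4 − 6y**3 + 7y**2 + 6y − 8 = (y − 11)(y**3 + 5y**2 + 8y + 4) + (54y**2 + 90y + 36)
  y**3 + 5y**2 + 8y + 4 = ((1/54)y + 5/81)(54y**2 + 90y + 36) + ((16/9)y + 16/9)
  54y**2 + 90y + 36 = ((243/8)y + 81/4)((16/9)y + 16/9) + (0)
Last nonzero remainder: (16/9)y + 16/9. Dividing through by 16/9 gives the monic gcd y + 1.

1 + y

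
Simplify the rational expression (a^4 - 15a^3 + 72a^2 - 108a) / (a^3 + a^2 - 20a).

(a^3 - 15a^2 + 72a - 108)/(a^2 + a - 20)

Repeated division with remainder:
  a^4 - 15a^3 + 72a^2 - 108a = (a - 16)(a^3 + a^2 - 20a) + (108a^2 - 428a)
  a^3 + a^2 - 20a = ((1/108)a + 67/1458)(108a^2 - 428a) + (-(242/729)a)
  108a^2 - 428a = (-(39366/121)a + 156006/121)(-(242/729)a) + (0)
Last nonzero remainder: -(242/729)a. Dividing through by -242/729 gives the monic gcd a.
Cancel a from numerator and denominator to get the reduced form.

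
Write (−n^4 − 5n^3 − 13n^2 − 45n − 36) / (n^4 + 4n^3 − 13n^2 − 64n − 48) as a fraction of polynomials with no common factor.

(−n^2 − 9)/(n^2 − n − 12)

Euclidean algorithm in ℚ[n]:
  −n^4 − 5n^3 − 13n^2 − 45n − 36 = (−1)(n^4 + 4n^3 − 13n^2 − 64n − 48) + (−n^3 − 26n^2 − 109n − 84)
  n^4 + 4n^3 − 13n^2 − 64n − 48 = (−n + 22)(−n^3 − 26n^2 − 109n − 84) + (450n^2 + 2250n + 1800)
  −n^3 − 26n^2 − 109n − 84 = (−(1/450)n − 7/150)(450n^2 + 2250n + 1800) + (0)
Last nonzero remainder: 450n^2 + 2250n + 1800. Dividing through by 450 gives the monic gcd n^2 + 5n + 4.
Cancel n^2 + 5n + 4 from numerator and denominator to get the reduced form.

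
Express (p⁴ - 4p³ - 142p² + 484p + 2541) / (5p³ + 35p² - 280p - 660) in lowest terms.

(p³ - 15p² + 23p + 231)/(5p² - 20p - 60)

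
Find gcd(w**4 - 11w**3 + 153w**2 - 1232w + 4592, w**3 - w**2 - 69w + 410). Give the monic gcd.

Euclidean algorithm in ℚ[w]:
  w**4 - 11w**3 + 153w**2 - 1232w + 4592 = (w - 10)(w**3 - w**2 - 69w + 410) + (212w**2 - 2332w + 8692)
  w**3 - w**2 - 69w + 410 = ((1/212)w + 5/106)(212w**2 - 2332w + 8692) + (0)
Last nonzero remainder: 212w**2 - 2332w + 8692. Dividing through by 212 gives the monic gcd w**2 - 11w + 41.

w**2 - 11w + 41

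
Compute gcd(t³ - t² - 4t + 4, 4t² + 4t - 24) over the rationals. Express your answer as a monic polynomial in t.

Apply the Euclidean algorithm:
  t³ - t² - 4t + 4 = ((1/4)t - 1/2)(4t² + 4t - 24) + (4t - 8)
  4t² + 4t - 24 = (t + 3)(4t - 8) + (0)
Last nonzero remainder: 4t - 8. Dividing through by 4 gives the monic gcd t - 2.

t - 2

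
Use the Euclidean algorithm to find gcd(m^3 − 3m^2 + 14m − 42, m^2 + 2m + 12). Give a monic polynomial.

Repeated division with remainder:
  m^3 − 3m^2 + 14m − 42 = (m − 5)(m^2 + 2m + 12) + (12m + 18)
  m^2 + 2m + 12 = ((1/12)m + 1/24)(12m + 18) + (45/4)
  12m + 18 = ((16/15)m + 8/5)(45/4) + (0)
The last nonzero remainder is the constant 45/4, so the polynomials are coprime and gcd = 1.

1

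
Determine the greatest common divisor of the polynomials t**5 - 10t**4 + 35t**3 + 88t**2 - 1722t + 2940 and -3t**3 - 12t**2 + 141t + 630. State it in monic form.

t**2 - 2t - 35

By polynomial division,
  t**5 - 10t**4 + 35t**3 + 88t**2 - 1722t + 2940 = (-(1/3)t**2 + (14/3)t - 46)(-3t**3 - 12t**2 + 141t + 630) + (-912t**2 + 1824t + 31920)
  -3t**3 - 12t**2 + 141t + 630 = ((1/304)t + 3/152)(-912t**2 + 1824t + 31920) + (0)
Last nonzero remainder: -912t**2 + 1824t + 31920. Dividing through by -912 gives the monic gcd t**2 - 2t - 35.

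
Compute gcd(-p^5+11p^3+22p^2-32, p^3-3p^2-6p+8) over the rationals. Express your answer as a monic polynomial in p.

p^3-3p^2-6p+8

Repeated division with remainder:
  -p^5+11p^3+22p^2-32 = (-p^2-3p-4)(p^3-3p^2-6p+8) + (0)
The last nonzero remainder p^3-3p^2-6p+8 is already monic.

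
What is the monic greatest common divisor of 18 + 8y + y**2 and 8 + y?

1

By polynomial division,
  y**2 + 8y + 18 = (y)(y + 8) + (18)
  y + 8 = ((1/18)y + 4/9)(18) + (0)
The last nonzero remainder is the constant 18, so the polynomials are coprime and gcd = 1.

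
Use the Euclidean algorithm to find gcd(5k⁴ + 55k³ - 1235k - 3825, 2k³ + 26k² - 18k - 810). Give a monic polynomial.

By polynomial division,
  5k⁴ + 55k³ - 1235k - 3825 = ((5/2)k - 5)(2k³ + 26k² - 18k - 810) + (175k² + 700k - 7875)
  2k³ + 26k² - 18k - 810 = ((2/175)k + 18/175)(175k² + 700k - 7875) + (0)
Last nonzero remainder: 175k² + 700k - 7875. Dividing through by 175 gives the monic gcd k² + 4k - 45.

k² + 4k - 45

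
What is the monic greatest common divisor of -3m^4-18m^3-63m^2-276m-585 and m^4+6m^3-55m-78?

m^2+7m+13

Repeated division with remainder:
  -3m^4-18m^3-63m^2-276m-585 = (-3)(m^4+6m^3-55m-78) + (-63m^2-441m-819)
  m^4+6m^3-55m-78 = (-(1/63)m^2+(1/63)m+2/21)(-63m^2-441m-819) + (0)
Last nonzero remainder: -63m^2-441m-819. Dividing through by -63 gives the monic gcd m^2+7m+13.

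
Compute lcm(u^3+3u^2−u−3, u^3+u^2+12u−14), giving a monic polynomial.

Repeated division with remainder:
  u^3+3u^2−u−3 = (u^3+u^2+12u−14) + (2u^2−13u+11)
  u^3+u^2+12u−14 = ((1/2)u+15/4)(2u^2−13u+11) + ((221/4)u−221/4)
  2u^2−13u+11 = ((8/221)u−44/221)((221/4)u−221/4) + (0)
Last nonzero remainder: (221/4)u−221/4. Dividing through by 221/4 gives the monic gcd u−1.
Then lcm(f, g) = f·g / gcd(f, g); expanding and making the result monic gives the answer.

u^5+5u^4+19u^3+37u^2−20u−42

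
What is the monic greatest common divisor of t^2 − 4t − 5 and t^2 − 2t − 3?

t + 1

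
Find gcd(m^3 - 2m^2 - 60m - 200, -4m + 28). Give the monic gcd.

1

Euclidean algorithm in ℚ[m]:
  m^3 - 2m^2 - 60m - 200 = (-(1/4)m^2 - (5/4)m + 25/4)(-4m + 28) + (-375)
  -4m + 28 = ((4/375)m - 28/375)(-375) + (0)
The last nonzero remainder is the constant -375, so the polynomials are coprime and gcd = 1.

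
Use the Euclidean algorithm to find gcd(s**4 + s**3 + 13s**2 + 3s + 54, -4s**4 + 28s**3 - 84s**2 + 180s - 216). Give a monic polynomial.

s**2 - s + 6

Repeated division with remainder:
  s**4 + s**3 + 13s**2 + 3s + 54 = (-1/4)(-4s**4 + 28s**3 - 84s**2 + 180s - 216) + (8s**3 - 8s**2 + 48s)
  -4s**4 + 28s**3 - 84s**2 + 180s - 216 = (-(1/2)s + 3)(8s**3 - 8s**2 + 48s) + (-36s**2 + 36s - 216)
  8s**3 - 8s**2 + 48s = (-(2/9)s)(-36s**2 + 36s - 216) + (0)
Last nonzero remainder: -36s**2 + 36s - 216. Dividing through by -36 gives the monic gcd s**2 - s + 6.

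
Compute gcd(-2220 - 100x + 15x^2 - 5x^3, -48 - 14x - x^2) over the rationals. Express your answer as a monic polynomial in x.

Repeated division with remainder:
  -5x^3 + 15x^2 - 100x - 2220 = (5x - 85)(-x^2 - 14x - 48) + (-1050x - 6300)
  -x^2 - 14x - 48 = ((1/1050)x + 4/525)(-1050x - 6300) + (0)
Last nonzero remainder: -1050x - 6300. Dividing through by -1050 gives the monic gcd x + 6.

6 + x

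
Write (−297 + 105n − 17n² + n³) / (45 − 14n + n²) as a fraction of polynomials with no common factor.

(33 − 8n + n²)/(−5 + n)

Apply the Euclidean algorithm:
  n³ − 17n² + 105n − 297 = (n − 3)(n² − 14n + 45) + (18n − 162)
  n² − 14n + 45 = ((1/18)n − 5/18)(18n − 162) + (0)
Last nonzero remainder: 18n − 162. Dividing through by 18 gives the monic gcd n − 9.
Cancel n − 9 from numerator and denominator to get the reduced form.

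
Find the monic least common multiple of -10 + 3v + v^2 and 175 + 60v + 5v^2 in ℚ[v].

-70 + 11v + 10v^2 + v^3

Euclidean algorithm in ℚ[v]:
  v^2 + 3v - 10 = (1/5)(5v^2 + 60v + 175) + (-9v - 45)
  5v^2 + 60v + 175 = (-(5/9)v - 35/9)(-9v - 45) + (0)
Last nonzero remainder: -9v - 45. Dividing through by -9 gives the monic gcd v + 5.
Then lcm(f, g) = f·g / gcd(f, g); expanding and making the result monic gives the answer.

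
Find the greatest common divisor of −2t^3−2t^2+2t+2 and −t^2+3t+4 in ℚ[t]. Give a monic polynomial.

Apply the Euclidean algorithm:
  −2t^3−2t^2+2t+2 = (2t+8)(−t^2+3t+4) + (−30t−30)
  −t^2+3t+4 = ((1/30)t−2/15)(−30t−30) + (0)
Last nonzero remainder: −30t−30. Dividing through by −30 gives the monic gcd t+1.

t+1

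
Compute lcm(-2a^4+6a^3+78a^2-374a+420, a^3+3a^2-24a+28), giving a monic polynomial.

Euclidean algorithm in ℚ[a]:
  -2a^4+6a^3+78a^2-374a+420 = (-2a+12)(a^3+3a^2-24a+28) + (-6a^2-30a+84)
  a^3+3a^2-24a+28 = (-(1/6)a+1/3)(-6a^2-30a+84) + (0)
Last nonzero remainder: -6a^2-30a+84. Dividing through by -6 gives the monic gcd a^2+5a-14.
Then lcm(f, g) = f·g / gcd(f, g); expanding and making the result monic gives the answer.

a^5-5a^4-33a^3+265a^2-584a+420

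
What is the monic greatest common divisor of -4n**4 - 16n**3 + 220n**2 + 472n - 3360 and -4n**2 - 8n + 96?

n**2 + 2n - 24

Euclidean algorithm in ℚ[n]:
  -4n**4 - 16n**3 + 220n**2 + 472n - 3360 = (n**2 + 2n - 35)(-4n**2 - 8n + 96) + (0)
Last nonzero remainder: -4n**2 - 8n + 96. Dividing through by -4 gives the monic gcd n**2 + 2n - 24.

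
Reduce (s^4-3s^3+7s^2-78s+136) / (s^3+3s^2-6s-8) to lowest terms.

Apply the Euclidean algorithm:
  s^4-3s^3+7s^2-78s+136 = (s-6)(s^3+3s^2-6s-8) + (31s^2-106s+88)
  s^3+3s^2-6s-8 = ((1/31)s+199/961)(31s^2-106s+88) + ((12600/961)s-25200/961)
  31s^2-106s+88 = ((29791/12600)s-10571/3150)((12600/961)s-25200/961) + (0)
Last nonzero remainder: (12600/961)s-25200/961. Dividing through by 12600/961 gives the monic gcd s-2.
Cancel s-2 from numerator and denominator to get the reduced form.

(s^3-s^2+5s-68)/(s^2+5s+4)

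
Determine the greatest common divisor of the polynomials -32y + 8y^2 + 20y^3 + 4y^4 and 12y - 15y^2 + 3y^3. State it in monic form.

-y + y^2

Apply the Euclidean algorithm:
  4y^4 + 20y^3 + 8y^2 - 32y = ((4/3)y + 40/3)(3y^3 - 15y^2 + 12y) + (192y^2 - 192y)
  3y^3 - 15y^2 + 12y = ((1/64)y - 1/16)(192y^2 - 192y) + (0)
Last nonzero remainder: 192y^2 - 192y. Dividing through by 192 gives the monic gcd y^2 - y.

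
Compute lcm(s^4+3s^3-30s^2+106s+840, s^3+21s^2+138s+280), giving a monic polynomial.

Euclidean algorithm in ℚ[s]:
  s^4+3s^3-30s^2+106s+840 = (s-18)(s^3+21s^2+138s+280) + (210s^2+2310s+5880)
  s^3+21s^2+138s+280 = ((1/210)s+1/21)(210s^2+2310s+5880) + (0)
Last nonzero remainder: 210s^2+2310s+5880. Dividing through by 210 gives the monic gcd s^2+11s+28.
Then lcm(f, g) = f·g / gcd(f, g); expanding and making the result monic gives the answer.

s^5+13s^4-194s^2+1900s+8400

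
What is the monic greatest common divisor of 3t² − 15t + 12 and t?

1

Apply the Euclidean algorithm:
  3t² − 15t + 12 = (3t − 15)(t) + (12)
  t = ((1/12)t)(12) + (0)
The last nonzero remainder is the constant 12, so the polynomials are coprime and gcd = 1.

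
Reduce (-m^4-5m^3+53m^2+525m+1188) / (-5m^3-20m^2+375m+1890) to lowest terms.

Repeated division with remainder:
  -m^4-5m^3+53m^2+525m+1188 = ((1/5)m+1/5)(-5m^3-20m^2+375m+1890) + (-18m^2+72m+810)
  -5m^3-20m^2+375m+1890 = ((5/18)m+20/9)(-18m^2+72m+810) + (-10m+90)
  -18m^2+72m+810 = ((9/5)m+9)(-10m+90) + (0)
Last nonzero remainder: -10m+90. Dividing through by -10 gives the monic gcd m-9.
Cancel m-9 from numerator and denominator to get the reduced form.

(m^3+14m^2+73m+132)/(5m^2+65m+210)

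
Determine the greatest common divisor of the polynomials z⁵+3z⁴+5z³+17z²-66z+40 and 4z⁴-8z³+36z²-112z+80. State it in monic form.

Euclidean algorithm in ℚ[z]:
  z⁵+3z⁴+5z³+17z²-66z+40 = ((1/4)z+5/4)(4z⁴-8z³+36z²-112z+80) + (6z³+54z-60)
  4z⁴-8z³+36z²-112z+80 = ((2/3)z-4/3)(6z³+54z-60) + (0)
Last nonzero remainder: 6z³+54z-60. Dividing through by 6 gives the monic gcd z³+9z-10.

z³+9z-10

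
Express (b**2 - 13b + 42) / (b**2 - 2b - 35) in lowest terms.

(b - 6)/(b + 5)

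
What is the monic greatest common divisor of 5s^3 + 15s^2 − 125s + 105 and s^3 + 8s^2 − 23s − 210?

By polynomial division,
  5s^3 + 15s^2 − 125s + 105 = (5)(s^3 + 8s^2 − 23s − 210) + (−25s^2 − 10s + 1155)
  s^3 + 8s^2 − 23s − 210 = (−(1/25)s − 38/125)(−25s^2 − 10s + 1155) + ((504/25)s + 3528/25)
  −25s^2 − 10s + 1155 = (−(625/504)s + 1375/168)((504/25)s + 3528/25) + (0)
Last nonzero remainder: (504/25)s + 3528/25. Dividing through by 504/25 gives the monic gcd s + 7.

s + 7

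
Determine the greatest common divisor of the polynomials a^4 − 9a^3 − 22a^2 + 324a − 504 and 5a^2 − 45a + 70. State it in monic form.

a^2 − 9a + 14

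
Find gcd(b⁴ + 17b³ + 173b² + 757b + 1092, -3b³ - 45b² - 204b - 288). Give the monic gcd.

Apply the Euclidean algorithm:
  b⁴ + 17b³ + 173b² + 757b + 1092 = (-(1/3)b - 2/3)(-3b³ - 45b² - 204b - 288) + (75b² + 525b + 900)
  -3b³ - 45b² - 204b - 288 = (-(1/25)b - 8/25)(75b² + 525b + 900) + (0)
Last nonzero remainder: 75b² + 525b + 900. Dividing through by 75 gives the monic gcd b² + 7b + 12.

b² + 7b + 12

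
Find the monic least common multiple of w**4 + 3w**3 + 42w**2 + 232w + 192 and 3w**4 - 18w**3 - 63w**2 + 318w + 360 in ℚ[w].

w**6 - 8w**5 + 39w**4 - 140w**3 - 1100w**2 + 4848w + 5760

Euclidean algorithm in ℚ[w]:
  w**4 + 3w**3 + 42w**2 + 232w + 192 = (1/3)(3w**4 - 18w**3 - 63w**2 + 318w + 360) + (9w**3 + 63w**2 + 126w + 72)
  3w**4 - 18w**3 - 63w**2 + 318w + 360 = ((1/3)w - 13/3)(9w**3 + 63w**2 + 126w + 72) + (168w**2 + 840w + 672)
  9w**3 + 63w**2 + 126w + 72 = ((3/56)w + 3/28)(168w**2 + 840w + 672) + (0)
Last nonzero remainder: 168w**2 + 840w + 672. Dividing through by 168 gives the monic gcd w**2 + 5w + 4.
Then lcm(f, g) = f·g / gcd(f, g); expanding and making the result monic gives the answer.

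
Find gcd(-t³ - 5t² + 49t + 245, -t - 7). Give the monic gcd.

Euclidean algorithm in ℚ[t]:
  -t³ - 5t² + 49t + 245 = (t² - 2t - 35)(-t - 7) + (0)
Last nonzero remainder: -t - 7. Dividing through by -1 gives the monic gcd t + 7.

t + 7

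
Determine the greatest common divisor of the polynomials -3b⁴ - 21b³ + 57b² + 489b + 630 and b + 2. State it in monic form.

b + 2

By polynomial division,
  -3b⁴ - 21b³ + 57b² + 489b + 630 = (-3b³ - 15b² + 87b + 315)(b + 2) + (0)
The last nonzero remainder b + 2 is already monic.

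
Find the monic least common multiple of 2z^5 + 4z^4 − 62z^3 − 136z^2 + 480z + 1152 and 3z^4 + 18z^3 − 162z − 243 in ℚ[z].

z^7 + 2z^6 − 40z^5 − 86z^4 + 519z^3 + 1188z^2 − 2160z − 5184

Repeated division with remainder:
  2z^5 + 4z^4 − 62z^3 − 136z^2 + 480z + 1152 = ((2/3)z − 8/3)(3z^4 + 18z^3 − 162z − 243) + (−14z^3 − 28z^2 + 210z + 504)
  3z^4 + 18z^3 − 162z − 243 = (−(3/14)z − 6/7)(−14z^3 − 28z^2 + 210z + 504) + (21z^2 + 126z + 189)
  −14z^3 − 28z^2 + 210z + 504 = (−(2/3)z + 8/3)(21z^2 + 126z + 189) + (0)
Last nonzero remainder: 21z^2 + 126z + 189. Dividing through by 21 gives the monic gcd z^2 + 6z + 9.
Then lcm(f, g) = f·g / gcd(f, g); expanding and making the result monic gives the answer.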